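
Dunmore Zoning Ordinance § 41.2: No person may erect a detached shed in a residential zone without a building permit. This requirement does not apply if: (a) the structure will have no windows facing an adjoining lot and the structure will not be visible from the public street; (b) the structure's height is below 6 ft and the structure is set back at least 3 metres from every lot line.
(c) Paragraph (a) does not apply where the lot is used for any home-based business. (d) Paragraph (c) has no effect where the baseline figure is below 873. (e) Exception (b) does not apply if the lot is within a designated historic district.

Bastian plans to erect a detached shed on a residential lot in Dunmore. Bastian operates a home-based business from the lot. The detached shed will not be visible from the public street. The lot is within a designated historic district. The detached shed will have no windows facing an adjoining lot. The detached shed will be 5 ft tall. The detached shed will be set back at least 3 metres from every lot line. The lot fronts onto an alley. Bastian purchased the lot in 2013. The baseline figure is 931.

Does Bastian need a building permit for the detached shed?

Yes — Bastian must obtain a building permit.

Exception (a) is satisfied on its face — no windows face an adjoining lot; the structure will not be visible from the street. But applying paragraphs (c)–(d): (c) operates — a home-based business operates on the lot. (d), which would lift (c), is inapplicable — the baseline figure is 931, not below 873. Exception (a) does not apply.
All of (b)'s requirements are met (the structure's height is 5 ft, below the 6 ft limit; the setback is at least 3 m on every side). But applying paragraph (e): (e) operates against (b): the lot is in a historic district. So (b) is unavailable.
Every exception is unavailable, so the rule governs.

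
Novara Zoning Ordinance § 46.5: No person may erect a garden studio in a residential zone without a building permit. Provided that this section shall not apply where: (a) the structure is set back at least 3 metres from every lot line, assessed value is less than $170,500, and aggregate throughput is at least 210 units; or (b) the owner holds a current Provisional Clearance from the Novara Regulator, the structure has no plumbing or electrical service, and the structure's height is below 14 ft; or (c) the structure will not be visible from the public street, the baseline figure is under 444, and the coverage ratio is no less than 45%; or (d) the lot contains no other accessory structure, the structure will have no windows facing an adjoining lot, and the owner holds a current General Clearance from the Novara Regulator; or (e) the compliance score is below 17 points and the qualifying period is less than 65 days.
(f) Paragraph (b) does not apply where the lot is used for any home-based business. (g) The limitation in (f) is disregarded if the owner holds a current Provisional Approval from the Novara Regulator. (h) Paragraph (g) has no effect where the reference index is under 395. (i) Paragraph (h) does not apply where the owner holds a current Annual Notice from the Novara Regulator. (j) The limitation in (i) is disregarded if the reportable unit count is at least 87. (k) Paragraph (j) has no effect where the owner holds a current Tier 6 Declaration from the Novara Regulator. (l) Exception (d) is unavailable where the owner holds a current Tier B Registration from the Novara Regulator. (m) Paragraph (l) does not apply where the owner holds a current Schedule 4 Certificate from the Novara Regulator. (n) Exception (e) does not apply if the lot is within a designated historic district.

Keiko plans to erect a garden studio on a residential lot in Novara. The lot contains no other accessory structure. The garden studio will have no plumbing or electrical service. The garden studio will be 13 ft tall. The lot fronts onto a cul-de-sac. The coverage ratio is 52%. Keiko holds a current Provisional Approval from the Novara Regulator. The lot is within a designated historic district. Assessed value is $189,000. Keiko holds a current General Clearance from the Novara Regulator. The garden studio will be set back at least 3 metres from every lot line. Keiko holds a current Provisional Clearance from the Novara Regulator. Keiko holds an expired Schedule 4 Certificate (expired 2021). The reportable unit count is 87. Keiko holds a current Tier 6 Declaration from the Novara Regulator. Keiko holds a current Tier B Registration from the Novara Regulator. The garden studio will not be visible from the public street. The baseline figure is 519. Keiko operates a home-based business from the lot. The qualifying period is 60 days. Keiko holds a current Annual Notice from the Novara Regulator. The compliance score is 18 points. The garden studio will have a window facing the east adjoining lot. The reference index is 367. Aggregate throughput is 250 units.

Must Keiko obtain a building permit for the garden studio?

Exception (a) fails — assessed value is $189,000, not less than $170,500.
Exception (b): a current Provisional Clearance is held; there is no plumbing or electrical service; the structure's height is 13 ft, below the 14 ft limit — every condition holds. Applying paragraphs (f)–(k): (f) would limit (b) — a home-based business operates on the lot — but (g) sets (f) aside: (g) operates — a current Provisional Approval is held. (h) would limit (g) — the reference index is 367, under the 395 limit — but (i) sets (h) aside: (i) is triggered — a current Annual Notice is held. (j) would limit (i) — the reportable unit count is 87, meeting the 87 threshold — but (k) sets (j) aside: (k) is triggered — a current Tier 6 Declaration is held. Exception (b) stands.
Exception (c) does not apply: the baseline figure is 519, not under 444.
Exception (d) does not apply: a window faces an adjoining lot.
Exception (e) fails — the compliance score is 18 points, not below 17 points.

No — exception (b) applies; Keiko does not need a building permit.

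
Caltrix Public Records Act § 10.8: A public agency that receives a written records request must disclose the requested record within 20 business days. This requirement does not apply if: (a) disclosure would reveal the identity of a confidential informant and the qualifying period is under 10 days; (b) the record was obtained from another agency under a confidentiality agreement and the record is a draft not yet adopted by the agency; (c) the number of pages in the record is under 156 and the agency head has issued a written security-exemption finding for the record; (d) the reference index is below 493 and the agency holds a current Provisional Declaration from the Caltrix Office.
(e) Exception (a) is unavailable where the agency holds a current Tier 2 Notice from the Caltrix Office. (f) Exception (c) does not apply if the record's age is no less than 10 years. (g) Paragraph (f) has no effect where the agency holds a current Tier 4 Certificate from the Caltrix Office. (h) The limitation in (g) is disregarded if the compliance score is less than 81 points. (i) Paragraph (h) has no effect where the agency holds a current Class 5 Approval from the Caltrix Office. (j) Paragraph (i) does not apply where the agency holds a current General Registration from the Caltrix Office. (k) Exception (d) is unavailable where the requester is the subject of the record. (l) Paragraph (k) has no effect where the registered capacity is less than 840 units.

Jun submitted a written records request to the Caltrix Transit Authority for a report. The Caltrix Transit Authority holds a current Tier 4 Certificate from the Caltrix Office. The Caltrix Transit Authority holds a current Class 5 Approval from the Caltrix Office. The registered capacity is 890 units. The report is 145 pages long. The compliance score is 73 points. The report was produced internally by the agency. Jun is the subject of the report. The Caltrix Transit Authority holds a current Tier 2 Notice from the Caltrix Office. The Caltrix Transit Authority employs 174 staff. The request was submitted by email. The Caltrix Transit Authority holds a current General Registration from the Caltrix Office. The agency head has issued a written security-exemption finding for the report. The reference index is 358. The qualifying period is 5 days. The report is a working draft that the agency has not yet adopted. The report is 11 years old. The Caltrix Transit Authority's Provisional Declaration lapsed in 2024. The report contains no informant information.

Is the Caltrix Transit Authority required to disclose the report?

Exception (a) does not apply: the report contains no informant information.
Exception (b) fails — the report was produced internally.
Exception (c) is satisfied on its face — the number of pages in the record is 145, under the 156 limit; a written security-exemption finding has been issued. But: (f) is triggered — the record's age is 11 years, meeting the 10 years threshold. (g) operates (a current Tier 4 Certificate is held), but yields to (h): (h) operates against (g): the compliance score is 73 points, less than the 81 points limit. (i) applies (a current Class 5 Approval is held), but is set aside by (j): (j) operates against (i): a current General Registration is held. So (c) is unavailable.
Exception (d) fails — the Provisional Declaration is not current.
No exception is made out. the Caltrix Transit Authority falls within the general rule.

Yes — the Caltrix Transit Authority must disclose the report.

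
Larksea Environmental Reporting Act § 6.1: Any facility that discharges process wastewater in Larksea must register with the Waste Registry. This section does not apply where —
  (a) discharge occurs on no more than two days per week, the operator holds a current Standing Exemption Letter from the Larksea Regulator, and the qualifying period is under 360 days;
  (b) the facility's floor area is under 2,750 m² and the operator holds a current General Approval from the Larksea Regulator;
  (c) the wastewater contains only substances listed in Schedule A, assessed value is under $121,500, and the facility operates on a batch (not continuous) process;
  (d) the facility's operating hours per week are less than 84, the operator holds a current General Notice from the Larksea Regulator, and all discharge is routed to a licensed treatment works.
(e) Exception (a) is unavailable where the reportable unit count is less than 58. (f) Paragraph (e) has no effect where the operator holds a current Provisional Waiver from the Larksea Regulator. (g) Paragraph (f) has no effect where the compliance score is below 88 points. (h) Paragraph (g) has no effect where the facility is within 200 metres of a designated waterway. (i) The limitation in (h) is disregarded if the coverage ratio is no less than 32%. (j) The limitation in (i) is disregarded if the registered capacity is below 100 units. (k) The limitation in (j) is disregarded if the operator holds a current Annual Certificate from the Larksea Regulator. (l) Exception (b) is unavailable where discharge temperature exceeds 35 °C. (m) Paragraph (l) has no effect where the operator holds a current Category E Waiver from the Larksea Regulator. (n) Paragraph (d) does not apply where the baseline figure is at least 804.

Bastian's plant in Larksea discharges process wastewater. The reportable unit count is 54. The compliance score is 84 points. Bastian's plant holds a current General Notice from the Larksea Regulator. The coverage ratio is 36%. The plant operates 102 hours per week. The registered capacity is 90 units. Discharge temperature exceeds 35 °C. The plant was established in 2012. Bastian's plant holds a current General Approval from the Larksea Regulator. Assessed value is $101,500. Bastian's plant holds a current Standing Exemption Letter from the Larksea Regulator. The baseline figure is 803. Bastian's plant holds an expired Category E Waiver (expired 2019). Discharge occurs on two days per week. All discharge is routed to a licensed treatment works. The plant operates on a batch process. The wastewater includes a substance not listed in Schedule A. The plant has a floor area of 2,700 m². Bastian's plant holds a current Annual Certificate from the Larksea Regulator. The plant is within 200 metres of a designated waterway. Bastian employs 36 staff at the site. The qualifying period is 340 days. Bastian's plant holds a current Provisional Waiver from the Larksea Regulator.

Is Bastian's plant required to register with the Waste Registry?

Exception (a) is satisfied on its face — discharge occurs on no more than two days per week; a current Standing Exemption Letter is held; the qualifying period is 340 days, under the 360 days limit. However, paragraphs (e)–(k) must be considered: (e) is engaged — the reportable unit count is 54, less than the 58 limit. (f) operates (a current Provisional Waiver is held), but is displaced by (g): (g) is triggered — the compliance score is 84 points, below the 88 points limit. (h) would limit (g) — the plant is within 200 m of a designated waterway — but (i) sets (h) aside: (i) operates against (h): the coverage ratio is 36%, meeting the 32% threshold. (j) applies (the registered capacity is 90 units, below the 100 units limit), but is set aside by (k): (k) operates against (j): a current Annual Certificate is held. Exception (a) does not apply.
Exception (b): the facility's floor area is 2,700 m², under the 2,750 m² limit; a current General Approval is held — every condition holds. But applying paragraphs (l)–(m): (l) operates — discharge temperature exceeds 35 °C. (m), which would lift (l), is not triggered — there is no Category E Waiver in force. (b) is therefore removed.
Exception (c) fails — the wastewater includes a non-Schedule-A substance.
Exception (d) fails — the facility's operating hours per week are 102, not less than 84.
No exception is made out. Bastian's plant falls within the general rule.

Yes — Bastian's plant must register with the Waste Registry.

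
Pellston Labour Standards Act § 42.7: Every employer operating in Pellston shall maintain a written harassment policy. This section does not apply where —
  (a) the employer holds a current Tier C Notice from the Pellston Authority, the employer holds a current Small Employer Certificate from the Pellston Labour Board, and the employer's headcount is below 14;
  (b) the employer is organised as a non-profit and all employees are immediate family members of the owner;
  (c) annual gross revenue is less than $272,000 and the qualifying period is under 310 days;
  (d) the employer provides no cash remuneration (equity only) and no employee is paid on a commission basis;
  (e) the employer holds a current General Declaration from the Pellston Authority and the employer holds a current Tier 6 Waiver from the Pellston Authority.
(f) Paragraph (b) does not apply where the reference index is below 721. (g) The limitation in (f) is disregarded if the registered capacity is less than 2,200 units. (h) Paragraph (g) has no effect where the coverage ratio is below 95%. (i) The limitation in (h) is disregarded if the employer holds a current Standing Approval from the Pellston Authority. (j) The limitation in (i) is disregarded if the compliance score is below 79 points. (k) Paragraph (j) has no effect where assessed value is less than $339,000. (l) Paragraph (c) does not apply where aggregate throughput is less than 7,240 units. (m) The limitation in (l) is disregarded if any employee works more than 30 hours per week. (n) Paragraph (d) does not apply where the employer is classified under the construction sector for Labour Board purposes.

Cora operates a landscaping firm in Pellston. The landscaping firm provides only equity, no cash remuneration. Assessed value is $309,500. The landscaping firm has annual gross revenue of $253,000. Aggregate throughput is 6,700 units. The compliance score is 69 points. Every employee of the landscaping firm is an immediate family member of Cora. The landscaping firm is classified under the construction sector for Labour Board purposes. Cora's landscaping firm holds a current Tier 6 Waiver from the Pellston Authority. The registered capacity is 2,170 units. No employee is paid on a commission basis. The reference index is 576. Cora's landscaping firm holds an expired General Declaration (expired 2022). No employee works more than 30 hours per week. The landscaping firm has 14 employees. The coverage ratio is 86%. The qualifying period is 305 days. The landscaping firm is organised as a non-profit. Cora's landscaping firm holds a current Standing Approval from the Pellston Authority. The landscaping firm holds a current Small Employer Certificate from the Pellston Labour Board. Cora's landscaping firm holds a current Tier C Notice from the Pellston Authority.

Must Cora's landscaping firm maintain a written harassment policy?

No — exception (b) applies; Cora's landscaping firm is not required to maintain a written harassment policy.

Exception (a) does not apply: the employer's headcount is 14, not below 14.
All of (b)'s requirements are met (the employer is a non-profit; every employee is an immediate family member). As to paragraphs (f)–(k): (f) would limit (b) — the reference index is 576, below the 721 limit — but (g) sets (f) aside: (g) operates against (f): the registered capacity is 2,170 units, less than the 2,200 units limit. (h) is triggered (the coverage ratio is 86%, below the 95% limit), but is set aside by (i): (i) is triggered — a current Standing Approval is held. (j) is engaged (the compliance score is 69 points, below the 79 points limit), but is itself disapplied by (k): (k) operates — assessed value is $309,500, less than the $339,000 limit. So (b) applies.
Exception (c)'s conditions are all satisfied: annual gross revenue is $253,000, less than the $272,000 limit; the qualifying period is 305 days, under the 310 days limit. But applying paragraphs (l)–(m): (l) operates against (c): aggregate throughput is 6,700 units, less than the 7,240 units limit. (m), which would lift (l), is inapplicable — no employee exceeds 30 hours/week. Exception (c) does not apply.
Exception (d)'s conditions are all satisfied: remuneration is equity-only; no employee is paid on commission. However, paragraph (n) must be considered: (n) operates against (d): the landscaping firm is classified under the construction sector. Exception (d) does not apply.
Exception (e) does not apply: the General Declaration is not current.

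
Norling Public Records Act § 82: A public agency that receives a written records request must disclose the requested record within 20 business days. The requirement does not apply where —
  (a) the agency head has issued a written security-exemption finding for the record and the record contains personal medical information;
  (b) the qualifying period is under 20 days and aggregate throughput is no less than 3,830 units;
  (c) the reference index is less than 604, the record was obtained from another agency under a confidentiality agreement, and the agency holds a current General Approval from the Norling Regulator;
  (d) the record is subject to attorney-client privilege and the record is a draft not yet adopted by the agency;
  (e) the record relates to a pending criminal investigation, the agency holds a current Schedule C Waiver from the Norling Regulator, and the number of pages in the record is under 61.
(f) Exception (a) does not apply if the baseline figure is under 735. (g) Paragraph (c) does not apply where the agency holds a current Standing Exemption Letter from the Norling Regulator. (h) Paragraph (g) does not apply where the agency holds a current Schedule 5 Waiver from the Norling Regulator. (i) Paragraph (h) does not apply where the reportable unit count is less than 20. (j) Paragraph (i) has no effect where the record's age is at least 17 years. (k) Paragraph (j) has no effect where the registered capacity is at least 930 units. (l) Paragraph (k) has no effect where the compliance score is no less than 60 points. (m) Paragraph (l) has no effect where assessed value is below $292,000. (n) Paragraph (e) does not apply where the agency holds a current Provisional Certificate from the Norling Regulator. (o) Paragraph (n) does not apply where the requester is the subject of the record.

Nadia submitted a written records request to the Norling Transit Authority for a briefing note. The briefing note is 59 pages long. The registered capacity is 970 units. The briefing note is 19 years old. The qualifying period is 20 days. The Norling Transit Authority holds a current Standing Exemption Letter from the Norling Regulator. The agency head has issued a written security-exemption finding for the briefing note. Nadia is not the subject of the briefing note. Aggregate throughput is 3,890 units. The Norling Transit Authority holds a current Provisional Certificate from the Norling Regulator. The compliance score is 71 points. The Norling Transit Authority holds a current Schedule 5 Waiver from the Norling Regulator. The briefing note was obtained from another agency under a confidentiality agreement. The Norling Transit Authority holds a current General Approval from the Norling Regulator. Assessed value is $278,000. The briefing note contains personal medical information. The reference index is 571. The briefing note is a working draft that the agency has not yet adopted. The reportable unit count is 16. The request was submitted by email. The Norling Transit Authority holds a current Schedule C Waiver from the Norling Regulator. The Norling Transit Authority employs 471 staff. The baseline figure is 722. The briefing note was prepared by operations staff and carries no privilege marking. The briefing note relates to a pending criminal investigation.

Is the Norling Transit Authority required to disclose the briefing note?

Yes — the Norling Transit Authority must disclose the briefing note.

All of (a)'s requirements are met (a written security-exemption finding has been issued; the briefing note contains personal medical information). However, paragraph (f) must be considered: (f) operates against (a): the baseline figure is 722, under the 735 limit. (a) is therefore removed.
Exception (b) does not apply: the qualifying period is 20 days, not under 20 days.
Exception (c): the reference index is 571, less than the 604 limit; the briefing note was obtained under a confidentiality agreement; a current General Approval is held — every condition holds. However, paragraphs (g)–(m) must be considered: (g) operates against (c): a current Standing Exemption Letter is held. (h) is triggered (a current Schedule 5 Waiver is held), but is itself disapplied by (i): (i) operates against (h): the reportable unit count is 16, less than the 20 limit. (j) would limit (i) — the record's age is 19 years, meeting the 17 years threshold — but (k) sets (j) aside: (k) applies — the registered capacity is 970 units, meeting the 930 units threshold. (l) operates (the compliance score is 71 points, meeting the 60 points threshold), but is overridden by (m): (m) operates against (l): assessed value is $278,000, below the $292,000 limit. (c) is therefore removed.
Exception (d) fails — the briefing note carries no privilege marking.
All of (e)'s requirements are met (the briefing note relates to a pending investigation; a current Schedule C Waiver is held; the number of pages in the record is 59, under the 61 limit). But applying paragraphs (n)–(o): (n) operates — a current Provisional Certificate is held. (o), which would lift (n), is not engaged — Nadia is not the subject of the briefing note. (e) is therefore removed.
Every exception is unavailable, so the rule governs.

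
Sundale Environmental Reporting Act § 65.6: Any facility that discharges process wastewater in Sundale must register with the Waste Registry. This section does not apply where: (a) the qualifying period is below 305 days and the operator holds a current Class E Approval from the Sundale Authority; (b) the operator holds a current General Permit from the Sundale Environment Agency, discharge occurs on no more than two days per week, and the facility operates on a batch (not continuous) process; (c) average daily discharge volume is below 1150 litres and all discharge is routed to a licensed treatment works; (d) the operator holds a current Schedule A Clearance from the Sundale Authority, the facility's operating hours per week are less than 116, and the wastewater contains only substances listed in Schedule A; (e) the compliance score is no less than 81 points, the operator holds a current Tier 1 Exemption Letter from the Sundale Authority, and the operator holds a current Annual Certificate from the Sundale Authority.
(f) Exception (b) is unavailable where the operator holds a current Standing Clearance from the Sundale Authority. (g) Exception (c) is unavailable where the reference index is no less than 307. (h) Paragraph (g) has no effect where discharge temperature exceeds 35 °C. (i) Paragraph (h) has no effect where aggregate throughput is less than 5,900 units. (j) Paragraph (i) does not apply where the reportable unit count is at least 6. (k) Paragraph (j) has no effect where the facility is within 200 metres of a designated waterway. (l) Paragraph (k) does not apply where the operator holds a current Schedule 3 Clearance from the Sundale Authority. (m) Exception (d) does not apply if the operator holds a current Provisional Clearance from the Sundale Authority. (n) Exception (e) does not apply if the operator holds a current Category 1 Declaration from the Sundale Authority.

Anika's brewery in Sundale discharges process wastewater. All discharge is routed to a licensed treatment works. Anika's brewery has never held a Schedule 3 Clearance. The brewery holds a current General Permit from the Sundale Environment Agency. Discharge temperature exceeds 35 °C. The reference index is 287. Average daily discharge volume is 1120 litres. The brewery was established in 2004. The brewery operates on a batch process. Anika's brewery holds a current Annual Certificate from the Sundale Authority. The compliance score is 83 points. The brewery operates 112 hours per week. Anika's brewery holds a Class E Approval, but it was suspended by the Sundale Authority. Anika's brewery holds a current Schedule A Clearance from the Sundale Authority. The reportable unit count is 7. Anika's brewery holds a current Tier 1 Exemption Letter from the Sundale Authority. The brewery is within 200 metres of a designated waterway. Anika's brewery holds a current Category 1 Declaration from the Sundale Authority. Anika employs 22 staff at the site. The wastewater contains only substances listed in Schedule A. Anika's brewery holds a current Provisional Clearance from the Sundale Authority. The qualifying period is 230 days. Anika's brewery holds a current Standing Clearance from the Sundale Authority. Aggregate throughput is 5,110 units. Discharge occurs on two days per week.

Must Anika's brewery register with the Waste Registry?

No — exception (c) applies; Anika's brewery is not required to register with the Waste Registry.

Exception (a) fails — the Class E Approval is not current.
All of (b)'s requirements are met (a current General Permit is held; discharge occurs on no more than two days per week; the facility operates on a batch process). But applying paragraph (f): (f) operates against (b): a current Standing Clearance is held. So (b) is unavailable.
All of (c)'s requirements are met (average daily discharge volume is 1120 litres, below the 1150 litres limit; discharge is routed to a licensed treatment works). Considering the limiting provisions: (g), which would limit (c), is not engaged: the reference index is 287, short of 307. So (c) applies.
Exception (d) is satisfied on its face — a current Schedule A Clearance is held; the facility's operating hours per week are 112, less than the 116 limit; the wastewater is Schedule-A-only. Turning to paragraph (m): (m) operates against (d): a current Provisional Clearance is held. (d) is therefore removed.
Exception (e): the compliance score is 83 points, meeting the 81 points threshold; a current Tier 1 Exemption Letter is held; a current Annual Certificate is held — every condition holds. Turning to paragraph (n): (n) applies — a current Category 1 Declaration is held. (e) is therefore removed.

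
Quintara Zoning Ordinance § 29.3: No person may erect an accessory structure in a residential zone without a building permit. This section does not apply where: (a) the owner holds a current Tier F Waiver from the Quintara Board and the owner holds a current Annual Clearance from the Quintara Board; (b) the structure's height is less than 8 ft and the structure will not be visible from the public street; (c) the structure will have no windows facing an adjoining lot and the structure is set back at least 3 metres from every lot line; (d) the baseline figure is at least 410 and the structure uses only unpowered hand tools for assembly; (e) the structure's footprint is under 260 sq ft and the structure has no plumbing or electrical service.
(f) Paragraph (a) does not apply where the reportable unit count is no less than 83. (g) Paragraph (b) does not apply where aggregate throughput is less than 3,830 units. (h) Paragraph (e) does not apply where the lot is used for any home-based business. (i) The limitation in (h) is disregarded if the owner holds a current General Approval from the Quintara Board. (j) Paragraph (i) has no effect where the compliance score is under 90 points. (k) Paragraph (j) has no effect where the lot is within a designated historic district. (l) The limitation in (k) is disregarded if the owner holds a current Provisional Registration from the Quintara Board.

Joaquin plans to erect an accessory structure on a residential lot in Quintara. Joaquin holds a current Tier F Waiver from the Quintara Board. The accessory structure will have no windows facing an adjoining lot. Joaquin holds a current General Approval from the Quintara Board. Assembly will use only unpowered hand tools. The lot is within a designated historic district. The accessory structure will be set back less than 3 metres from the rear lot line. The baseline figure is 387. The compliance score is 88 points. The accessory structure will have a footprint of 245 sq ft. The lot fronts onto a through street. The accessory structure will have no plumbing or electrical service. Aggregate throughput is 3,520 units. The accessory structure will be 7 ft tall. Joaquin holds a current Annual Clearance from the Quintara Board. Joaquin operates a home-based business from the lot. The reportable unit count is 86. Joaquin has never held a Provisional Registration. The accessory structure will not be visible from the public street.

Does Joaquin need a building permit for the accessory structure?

No — exception (e) applies; Joaquin does not need a building permit.

Exception (a) is satisfied on its face — a current Tier F Waiver is held; a current Annual Clearance is held. But applying paragraph (f): (f) is engaged — the reportable unit count is 86, meeting the 83 threshold. Exception (a) does not apply.
Exception (b) is satisfied on its face — the structure's height is 7 ft, less than the 8 ft limit; the structure will not be visible from the street. But: (g) operates against (b): aggregate throughput is 3,520 units, less than the 3,830 units limit. So (b) is unavailable.
Exception (c) fails — the rear setback is under 3 m.
Exception (d) fails — the baseline figure is 387, short of 410.
Exception (e): the structure's footprint is 245 sq ft, under the 260 sq ft limit; there is no plumbing or electrical service — every condition holds. Considering the limiting provisions: (h) would limit (e) — a home-based business operates on the lot — but (i) sets (h) aside: (i) operates against (h): a current General Approval is held. (j) would limit (i) — the compliance score is 88 points, under the 90 points limit — but (k) sets (j) aside: (k) is triggered — the lot is in a historic district. (l), which would lift (k), is inapplicable — the Provisional Registration is not current. So (e) applies.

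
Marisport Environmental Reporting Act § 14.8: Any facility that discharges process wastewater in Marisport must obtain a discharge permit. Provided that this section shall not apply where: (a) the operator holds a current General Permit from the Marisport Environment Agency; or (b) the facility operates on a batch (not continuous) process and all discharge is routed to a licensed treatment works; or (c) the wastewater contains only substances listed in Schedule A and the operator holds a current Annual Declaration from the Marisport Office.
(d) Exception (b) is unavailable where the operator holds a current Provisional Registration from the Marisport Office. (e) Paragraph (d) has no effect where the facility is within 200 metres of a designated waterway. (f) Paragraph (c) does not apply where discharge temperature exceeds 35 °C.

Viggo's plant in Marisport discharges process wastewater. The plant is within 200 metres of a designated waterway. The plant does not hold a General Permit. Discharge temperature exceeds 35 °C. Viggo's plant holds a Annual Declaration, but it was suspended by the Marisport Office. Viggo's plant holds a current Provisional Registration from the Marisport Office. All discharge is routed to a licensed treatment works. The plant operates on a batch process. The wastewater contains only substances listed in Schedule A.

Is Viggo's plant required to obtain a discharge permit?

Exception (a) requires that the operator holds a current General Permit from the Marisport Environment Agency; but no General Permit is held, so (a) is unavailable.
Exception (b) is satisfied on its face — the facility operates on a batch process; discharge is routed to a licensed treatment works. Under paragraphs (d)–(e): (d) applies (a current Provisional Registration is held), but is displaced by (e): (e) operates against (d): the plant is within 200 m of a designated waterway. So (b) applies.
Exception (c) requires that the operator holds a current Annual Declaration from the Marisport Office; but no current Annual Declaration is held, so (c) is unavailable.

No — exception (b) applies; Viggo's plant is not required to obtain a discharge permit.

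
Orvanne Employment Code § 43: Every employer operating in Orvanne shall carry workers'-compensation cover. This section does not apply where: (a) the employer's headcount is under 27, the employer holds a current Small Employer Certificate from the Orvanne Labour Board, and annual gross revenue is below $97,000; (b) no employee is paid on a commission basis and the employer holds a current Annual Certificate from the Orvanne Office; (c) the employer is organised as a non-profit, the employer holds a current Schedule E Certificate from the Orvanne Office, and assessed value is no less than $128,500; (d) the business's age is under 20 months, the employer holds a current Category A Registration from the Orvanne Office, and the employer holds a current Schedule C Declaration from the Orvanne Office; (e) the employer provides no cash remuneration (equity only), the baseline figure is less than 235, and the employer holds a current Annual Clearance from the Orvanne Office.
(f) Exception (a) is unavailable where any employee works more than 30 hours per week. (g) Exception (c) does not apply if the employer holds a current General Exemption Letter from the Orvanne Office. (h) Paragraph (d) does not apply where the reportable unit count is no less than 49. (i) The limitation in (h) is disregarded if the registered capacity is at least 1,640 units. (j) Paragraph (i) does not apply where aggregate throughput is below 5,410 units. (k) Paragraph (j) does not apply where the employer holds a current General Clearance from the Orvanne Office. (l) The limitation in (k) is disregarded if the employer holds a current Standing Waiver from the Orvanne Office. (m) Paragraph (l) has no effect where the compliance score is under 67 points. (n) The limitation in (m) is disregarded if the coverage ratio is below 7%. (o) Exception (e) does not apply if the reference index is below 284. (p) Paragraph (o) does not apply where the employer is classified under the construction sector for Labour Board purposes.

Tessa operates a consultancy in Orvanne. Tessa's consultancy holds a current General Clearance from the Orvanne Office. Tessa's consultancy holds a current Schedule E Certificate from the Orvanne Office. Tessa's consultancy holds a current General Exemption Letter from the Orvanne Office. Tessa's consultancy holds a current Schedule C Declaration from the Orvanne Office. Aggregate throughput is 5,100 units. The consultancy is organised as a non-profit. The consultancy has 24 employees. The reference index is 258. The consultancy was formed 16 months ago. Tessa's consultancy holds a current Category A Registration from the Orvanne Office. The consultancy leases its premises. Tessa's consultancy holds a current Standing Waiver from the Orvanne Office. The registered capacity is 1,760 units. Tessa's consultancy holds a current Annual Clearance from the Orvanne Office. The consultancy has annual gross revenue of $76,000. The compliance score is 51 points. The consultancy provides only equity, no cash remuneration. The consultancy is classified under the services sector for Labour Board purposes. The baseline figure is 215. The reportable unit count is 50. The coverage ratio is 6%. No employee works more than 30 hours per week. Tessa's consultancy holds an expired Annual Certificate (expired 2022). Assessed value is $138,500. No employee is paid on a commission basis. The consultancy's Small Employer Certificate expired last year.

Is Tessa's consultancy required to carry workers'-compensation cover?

Exception (a) does not apply: the Small Employer Certificate has expired.
Exception (b) fails — there is no Annual Certificate in force.
All of (c)'s requirements are met (the employer is a non-profit; a current Schedule E Certificate is held; assessed value is $138,500, meeting the $128,500 threshold). However, paragraph (g) must be considered: (g) operates against (c): a current General Exemption Letter is held. Exception (c) does not apply.
Exception (d) is satisfied on its face — the business's age is 16 months, under the 20 months limit; a current Category A Registration is held; a current Schedule C Declaration is held. But: (h) operates against (d): the reportable unit count is 50, meeting the 49 threshold. (i) would limit (h) — the registered capacity is 1,760 units, meeting the 1,640 units threshold — but (j) sets (i) aside: (j) applies — aggregate throughput is 5,100 units, below the 5,410 units limit. (k) would limit (j) — a current General Clearance is held — but (l) sets (k) aside: (l) is triggered — a current Standing Waiver is held. (m) would limit (l) — the compliance score is 51 points, under the 67 points limit — but (n) sets (m) aside: (n) operates against (m): the coverage ratio is 6%, below the 7% limit. Exception (d) does not apply.
Exception (e)'s conditions are all satisfied: remuneration is equity-only; the baseline figure is 215, less than the 235 limit; a current Annual Clearance is held. But: (o) operates against (e): the reference index is 258, below the 284 limit. (p) does not operate here (the consultancy is classified under the services sector), so (o) stands. So (e) is unavailable.
No exception applies. The general rule governs.

Yes — Tessa's consultancy must carry workers'-compensation cover.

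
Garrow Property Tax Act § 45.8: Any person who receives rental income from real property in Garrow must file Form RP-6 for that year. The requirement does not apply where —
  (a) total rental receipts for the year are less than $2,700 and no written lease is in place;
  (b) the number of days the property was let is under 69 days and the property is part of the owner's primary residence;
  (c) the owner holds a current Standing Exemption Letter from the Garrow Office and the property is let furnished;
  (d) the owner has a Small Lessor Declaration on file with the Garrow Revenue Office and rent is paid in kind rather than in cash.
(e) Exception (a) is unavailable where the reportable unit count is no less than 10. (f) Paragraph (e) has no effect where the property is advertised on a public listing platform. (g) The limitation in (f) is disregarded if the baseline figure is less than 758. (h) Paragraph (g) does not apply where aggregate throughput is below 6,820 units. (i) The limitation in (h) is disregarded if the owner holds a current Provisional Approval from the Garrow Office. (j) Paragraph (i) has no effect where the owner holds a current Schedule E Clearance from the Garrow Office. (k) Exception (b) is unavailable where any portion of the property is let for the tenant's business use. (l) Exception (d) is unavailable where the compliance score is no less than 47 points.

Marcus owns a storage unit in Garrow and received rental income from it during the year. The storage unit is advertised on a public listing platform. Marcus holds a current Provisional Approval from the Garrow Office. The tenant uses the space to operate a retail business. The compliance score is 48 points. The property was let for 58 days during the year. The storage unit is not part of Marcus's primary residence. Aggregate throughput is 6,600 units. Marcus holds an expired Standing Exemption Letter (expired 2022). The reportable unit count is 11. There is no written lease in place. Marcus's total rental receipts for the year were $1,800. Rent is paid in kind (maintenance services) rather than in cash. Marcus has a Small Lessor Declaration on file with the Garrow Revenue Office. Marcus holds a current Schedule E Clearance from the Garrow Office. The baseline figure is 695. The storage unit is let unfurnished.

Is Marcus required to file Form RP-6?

All of (a)'s requirements are met (total rental receipts for the year are $1,800, less than the $2,700 limit; there is no written lease). As to paragraphs (e)–(j): (e) is engaged (the reportable unit count is 11, meeting the 10 threshold), but is itself disapplied by (f): (f) operates against (e): the property is publicly advertised. (g) is engaged (the baseline figure is 695, less than the 758 limit), but is itself disapplied by (h): (h) operates against (g): aggregate throughput is 6,600 units, below the 6,820 units limit. (i) would limit (h) — a current Provisional Approval is held — but (j) sets (i) aside: (j) is engaged — a current Schedule E Clearance is held. So (a) applies.
Exception (b) does not apply: the storage unit is not part of the primary residence.
Exception (c) requires that the owner holds a current Standing Exemption Letter from the Garrow Office; but there is no Standing Exemption Letter in force, so (c) is unavailable.
Exception (d): a Small Lessor Declaration is on file; rent is paid in kind — every condition holds. Turning to paragraph (l): (l) operates against (d): the compliance score is 48 points, meeting the 47 points threshold. Exception (d) does not apply.

No — exception (a) applies; Marcus is not required to file Form RP-6.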